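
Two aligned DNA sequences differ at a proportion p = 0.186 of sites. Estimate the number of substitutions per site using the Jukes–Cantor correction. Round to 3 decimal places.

0.214

d = −(3/4) ln(1 − 4p/3) = −0.75 ln(1 − 0.248) = −0.75 ln(0.752)
  = −0.75 × (-0.285019) = 0.213764 substitutions/site.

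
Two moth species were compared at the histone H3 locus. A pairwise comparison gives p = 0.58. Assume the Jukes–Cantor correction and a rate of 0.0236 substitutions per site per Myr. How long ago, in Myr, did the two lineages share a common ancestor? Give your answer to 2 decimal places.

23.58

d = −(3/4) ln(1 − 4p/3) = −0.75 ln(1 − 0.773333) = −0.75 ln(0.226667)
  = −0.75 × (-1.484273) = 1.113205 substitutions/site.
Under a molecular clock d = 2μt, so t = d/(2μ) = 1.113205 / (2 × 0.0236) = 23.58 Myr.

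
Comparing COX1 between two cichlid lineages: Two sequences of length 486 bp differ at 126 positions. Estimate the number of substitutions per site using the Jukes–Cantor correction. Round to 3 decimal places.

p = 126/486 ≈ 0.259259.
d = −(3/4) ln(1 − 4p/3) = −0.75 ln(1 − 0.345679) = −0.75 ln(0.654321)
  = −0.75 × (-0.424157) = 0.318118 substitutions/site.

0.318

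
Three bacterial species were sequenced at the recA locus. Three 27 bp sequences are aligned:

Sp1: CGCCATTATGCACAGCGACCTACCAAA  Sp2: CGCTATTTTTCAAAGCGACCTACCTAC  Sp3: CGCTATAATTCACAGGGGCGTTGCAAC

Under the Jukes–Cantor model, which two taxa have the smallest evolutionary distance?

Sp1 and Sp2

Sp1–Sp2: 6/27 differ, p = 0.222, d = 0.264.
Sp1–Sp3: 9/27 differ, p = 0.333, d = 0.441.
Sp2–Sp3: 9/27 differ, p = 0.333, d = 0.441.
The smallest distance is between Sp1 and Sp2.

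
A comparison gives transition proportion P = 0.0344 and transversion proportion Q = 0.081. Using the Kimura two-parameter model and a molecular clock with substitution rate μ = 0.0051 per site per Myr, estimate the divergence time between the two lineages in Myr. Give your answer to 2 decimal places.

12.29

Under the Kimura two-parameter model, d = −½ ln(1 − 2P − Q) − ¼ ln(1 − 2Q).
1 − 2P − Q = 0.8502, giving −½ ln(0.8502) = 0.081142.
1 − 2Q = 0.838, giving −¼ ln(0.838) = 0.044184.
d = 0.081142 + 0.044184 = 0.125326.
Under a molecular clock d = 2μt, so t = d/(2μ) = 0.125326 / (2 × 0.0051) = 12.29 Myr.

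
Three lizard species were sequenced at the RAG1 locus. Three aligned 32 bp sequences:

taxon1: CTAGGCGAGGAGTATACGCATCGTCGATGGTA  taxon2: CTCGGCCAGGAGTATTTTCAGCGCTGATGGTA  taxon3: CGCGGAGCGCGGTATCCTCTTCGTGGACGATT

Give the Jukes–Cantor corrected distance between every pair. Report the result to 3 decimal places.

taxon1–taxon2: 8/32 sites differ → p = 0.25, d = −0.75 ln(1 − 0.333333) = 0.304098 ≈ 0.304.
taxon1–taxon3: 13/32 sites differ → p = 0.40625, d = −0.75 ln(1 − 0.541667) = 0.585119 ≈ 0.585.
taxon2–taxon3: 15/32 sites differ → p = 0.46875, d = −0.75 ln(1 − 0.625) = 0.735622 ≈ 0.736.

d(taxon1,taxon2) = 0.304, d(taxon1,taxon3) = 0.585, d(taxon2,taxon3) = 0.736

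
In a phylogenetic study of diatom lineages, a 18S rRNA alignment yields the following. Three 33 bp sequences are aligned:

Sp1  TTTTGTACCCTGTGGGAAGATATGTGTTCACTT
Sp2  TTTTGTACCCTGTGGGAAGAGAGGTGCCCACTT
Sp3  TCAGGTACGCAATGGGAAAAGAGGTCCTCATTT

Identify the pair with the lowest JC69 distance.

Sp1 and Sp2

Sp1–Sp2: 4/33 differ, p = 0.121, d = 0.132.
Sp1–Sp3: 12/33 differ, p = 0.364, d = 0.497.
Sp2–Sp3: 10/33 differ, p = 0.303, d = 0.388.
The smallest distance is between Sp1 and Sp2.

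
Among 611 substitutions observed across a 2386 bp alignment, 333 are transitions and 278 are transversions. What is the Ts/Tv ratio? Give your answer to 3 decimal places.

R = 333/278 = 1.197841… ≈ 1.198 (to 3 d.p.).

1.198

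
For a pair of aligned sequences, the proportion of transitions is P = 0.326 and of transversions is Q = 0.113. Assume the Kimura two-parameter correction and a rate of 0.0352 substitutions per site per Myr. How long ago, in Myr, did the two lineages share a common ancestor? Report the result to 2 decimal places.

Under the Kimura two-parameter model, d = −½ ln(1 − 2P − Q) − ¼ ln(1 − 2Q).
1 − 2P − Q = 0.235, giving −½ ln(0.235) = 0.724085.
1 − 2Q = 0.774, giving −¼ ln(0.774) = 0.064046.
d = 0.724085 + 0.064046 = 0.788131.
Under a molecular clock d = 2μt, so t = d/(2μ) = 0.788131 / (2 × 0.0352) = 11.20 Myr.

11.20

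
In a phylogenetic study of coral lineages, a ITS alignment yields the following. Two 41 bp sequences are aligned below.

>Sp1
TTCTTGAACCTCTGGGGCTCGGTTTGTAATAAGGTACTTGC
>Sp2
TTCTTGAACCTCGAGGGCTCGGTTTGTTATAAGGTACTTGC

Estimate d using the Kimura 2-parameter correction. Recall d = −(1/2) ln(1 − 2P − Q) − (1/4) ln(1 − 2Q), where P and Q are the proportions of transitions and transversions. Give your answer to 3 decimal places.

0.077

Of 41 sites, 1 differences are transitions and 2 are transversions, so P = 1/41 ≈ 0.02439 and Q = 2/41 ≈ 0.04878.
Under the Kimura two-parameter model, d = −½ ln(1 − 2P − Q) − ¼ ln(1 − 2Q).
1 − 2P − Q = 0.90244, giving −½ ln(0.90244) = 0.051327.
1 − 2Q = 0.90244, giving −¼ ln(0.90244) = 0.025663.
d = 0.051327 + 0.025663 = 0.076990.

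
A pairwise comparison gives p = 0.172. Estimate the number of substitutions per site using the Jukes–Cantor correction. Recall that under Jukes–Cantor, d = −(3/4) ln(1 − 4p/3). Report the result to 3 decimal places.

0.195

d = −(3/4) ln(1 − 4p/3) = −0.75 ln(1 − 0.229333) = −0.75 ln(0.770667)
  = −0.75 × (-0.260499) = 0.195374 substitutions/site.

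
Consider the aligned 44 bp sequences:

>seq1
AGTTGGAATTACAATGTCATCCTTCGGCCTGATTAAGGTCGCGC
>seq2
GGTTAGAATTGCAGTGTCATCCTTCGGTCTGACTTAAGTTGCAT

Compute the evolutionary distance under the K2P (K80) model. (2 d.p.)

0.34

Of 44 sites, 10 differences are transitions and 1 are transversions, so P = 10/44 ≈ 0.227273 and Q = 1/44 ≈ 0.022727.
Under the Kimura two-parameter model, d = −½ ln(1 − 2P − Q) − ¼ ln(1 − 2Q).
1 − 2P − Q = 0.522727, giving −½ ln(0.522727) = 0.324348.
1 − 2Q = 0.954546, giving −¼ ln(0.954546) = 0.011630.
d = 0.324348 + 0.011630 = 0.335978.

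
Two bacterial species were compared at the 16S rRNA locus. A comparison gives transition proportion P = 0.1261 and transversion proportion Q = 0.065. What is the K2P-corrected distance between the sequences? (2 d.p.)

Under the Kimura two-parameter model, d = −½ ln(1 − 2P − Q) − ¼ ln(1 − 2Q).
1 − 2P − Q = 0.6828, giving −½ ln(0.6828) = 0.190777.
1 − 2Q = 0.87, giving −¼ ln(0.87) = 0.034816.
d = 0.190777 + 0.034816 = 0.225593.

0.23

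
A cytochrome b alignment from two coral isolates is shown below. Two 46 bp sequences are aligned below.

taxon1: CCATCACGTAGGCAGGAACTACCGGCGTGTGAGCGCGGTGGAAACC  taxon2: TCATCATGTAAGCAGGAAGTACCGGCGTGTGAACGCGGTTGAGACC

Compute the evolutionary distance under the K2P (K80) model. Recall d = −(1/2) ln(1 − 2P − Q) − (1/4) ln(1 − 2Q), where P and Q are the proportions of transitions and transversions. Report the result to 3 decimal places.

Of 46 sites, 5 differences are transitions and 2 are transversions, so P = 5/46 ≈ 0.108696 and Q = 2/46 ≈ 0.043478.
Under the Kimura two-parameter model, d = −½ ln(1 − 2P − Q) − ¼ ln(1 − 2Q).
1 − 2P − Q = 0.73913, giving −½ ln(0.73913) = 0.151141.
1 − 2Q = 0.913044, giving −¼ ln(0.913044) = 0.022743.
d = 0.151141 + 0.022743 = 0.173884.

0.174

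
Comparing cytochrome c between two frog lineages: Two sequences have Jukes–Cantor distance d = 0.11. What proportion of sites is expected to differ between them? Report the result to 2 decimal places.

p = (3/4)(1 − e^(−4d/3)) = 0.75 × (1 − e^(-0.146667)) = 0.75 × (1 − 0.863582) = 0.102314.

0.10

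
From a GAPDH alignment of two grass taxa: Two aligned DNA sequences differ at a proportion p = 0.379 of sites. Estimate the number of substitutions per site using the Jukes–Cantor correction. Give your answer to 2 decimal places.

d = −(3/4) ln(1 − 4p/3) = −0.75 ln(1 − 0.505333) = −0.75 ln(0.494667)
  = −0.75 × (-0.703870) = 0.527903 substitutions/site.

0.53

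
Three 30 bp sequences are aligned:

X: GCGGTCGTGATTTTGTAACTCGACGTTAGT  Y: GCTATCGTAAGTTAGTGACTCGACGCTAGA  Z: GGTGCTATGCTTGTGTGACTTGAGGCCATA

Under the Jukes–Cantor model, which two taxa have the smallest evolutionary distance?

X–Y: 8/30 differ, p = 0.267, d = 0.330.
X–Z: 14/30 differ, p = 0.467, d = 0.730.
Y–Z: 14/30 differ, p = 0.467, d = 0.730.
The smallest distance is between X and Y.

X and Y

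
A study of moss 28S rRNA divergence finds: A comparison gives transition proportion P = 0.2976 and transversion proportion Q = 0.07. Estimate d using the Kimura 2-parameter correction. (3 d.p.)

0.585

Under the Kimura two-parameter model, d = −½ ln(1 − 2P − Q) − ¼ ln(1 − 2Q).
1 − 2P − Q = 0.3348, giving −½ ln(0.3348) = 0.547111.
1 − 2Q = 0.86, giving −¼ ln(0.86) = 0.037706.
d = 0.547111 + 0.037706 = 0.584817.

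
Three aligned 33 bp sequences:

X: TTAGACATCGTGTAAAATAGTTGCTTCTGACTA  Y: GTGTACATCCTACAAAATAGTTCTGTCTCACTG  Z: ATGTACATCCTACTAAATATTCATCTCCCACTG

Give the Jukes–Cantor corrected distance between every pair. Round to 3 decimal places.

X–Y: 11/33 sites differ → p ≈ 0.333333, d = −0.75 ln(1 − 0.444444) = 0.440839 ≈ 0.441.
X–Z: 15/33 sites differ → p ≈ 0.454545, d = −0.75 ln(1 − 0.60606) = 0.698667 ≈ 0.699.
Y–Z: 7/33 sites differ → p ≈ 0.212121, d = −0.75 ln(1 − 0.282828) = 0.249330 ≈ 0.249.

d(X,Y) = 0.441, d(X,Z) = 0.699, d(Y,Z) = 0.249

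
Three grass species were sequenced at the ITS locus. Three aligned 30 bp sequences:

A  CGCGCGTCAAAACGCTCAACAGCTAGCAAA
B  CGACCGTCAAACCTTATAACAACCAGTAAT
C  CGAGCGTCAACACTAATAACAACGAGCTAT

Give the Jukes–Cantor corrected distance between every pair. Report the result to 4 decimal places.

A–B: 11/30 sites differ → p ≈ 0.366667, d = −0.75 ln(1 − 0.488889) = 0.503376 ≈ 0.5034.
A–C: 10/30 sites differ → p ≈ 0.333333, d = −0.75 ln(1 − 0.444444) = 0.440839 ≈ 0.4408.
B–C: 7/30 sites differ → p ≈ 0.233333, d = −0.75 ln(1 − 0.311111) = 0.279506 ≈ 0.2795.

d(A,B) = 0.5034, d(A,C) = 0.4408, d(B,C) = 0.2795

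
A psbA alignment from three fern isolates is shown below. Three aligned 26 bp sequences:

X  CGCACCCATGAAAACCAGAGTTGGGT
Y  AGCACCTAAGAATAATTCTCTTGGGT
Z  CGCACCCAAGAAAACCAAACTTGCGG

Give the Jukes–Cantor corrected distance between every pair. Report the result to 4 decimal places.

d(X,Y) = 0.5393, d(X,Z) = 0.2222, d(Y,Z) = 0.5393

X–Y: 10/26 sites differ → p ≈ 0.384615, d = −0.75 ln(1 − 0.51282) = 0.539341 ≈ 0.5393.
X–Z: 5/26 sites differ → p ≈ 0.192308, d = −0.75 ln(1 − 0.256411) = 0.222200 ≈ 0.2222.
Y–Z: 10/26 sites differ → p ≈ 0.384615, d = −0.75 ln(1 − 0.51282) = 0.539341 ≈ 0.5393.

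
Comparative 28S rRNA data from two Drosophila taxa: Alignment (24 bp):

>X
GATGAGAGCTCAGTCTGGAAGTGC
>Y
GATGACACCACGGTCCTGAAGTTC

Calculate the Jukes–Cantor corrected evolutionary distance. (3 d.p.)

0.369

The sequences differ at 7 of 24 sites (6, 8, 10, 12, 16, 17, 23), so p = 7/24 ≈ 0.291667.
d = −(3/4) ln(1 − 4p/3) = −0.75 ln(1 − 0.388889) = −0.75 ln(0.611111)
  = −0.75 × (-0.492477) = 0.369358 substitutions/site.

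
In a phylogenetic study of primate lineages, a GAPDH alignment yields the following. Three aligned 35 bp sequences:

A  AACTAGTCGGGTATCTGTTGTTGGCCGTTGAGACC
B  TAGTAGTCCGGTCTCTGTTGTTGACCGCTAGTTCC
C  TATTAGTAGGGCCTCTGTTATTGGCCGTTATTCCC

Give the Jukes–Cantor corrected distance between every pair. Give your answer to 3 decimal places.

d(A,B) = 0.360, d(A,C) = 0.360, d(B,C) = 0.315

A–B: 10/35 sites differ → p ≈ 0.285714, d = −0.75 ln(1 − 0.380952) = 0.359679 ≈ 0.360.
A–C: 10/35 sites differ → p ≈ 0.285714, d = −0.75 ln(1 − 0.380952) = 0.359679 ≈ 0.360.
B–C: 9/35 sites differ → p ≈ 0.257143, d = −0.75 ln(1 − 0.342857) = 0.314890 ≈ 0.315.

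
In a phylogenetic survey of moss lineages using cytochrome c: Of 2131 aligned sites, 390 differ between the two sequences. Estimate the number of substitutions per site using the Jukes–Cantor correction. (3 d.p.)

0.210

p = 390/2131 ≈ 0.183013.
d = −(3/4) ln(1 − 4p/3) = −0.75 ln(1 − 0.244017) = −0.75 ln(0.755983)
  = −0.75 × (-0.279736) = 0.209802 substitutions/site.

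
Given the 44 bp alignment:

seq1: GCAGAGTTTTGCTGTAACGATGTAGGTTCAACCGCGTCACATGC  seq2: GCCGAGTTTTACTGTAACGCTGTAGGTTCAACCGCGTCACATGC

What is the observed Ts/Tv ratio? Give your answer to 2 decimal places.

0.50

Transitions are A↔G and C↔T; transversions are all other mismatches.
Transitions: 1. Transversions: 2.
R = 1/2 = 0.50.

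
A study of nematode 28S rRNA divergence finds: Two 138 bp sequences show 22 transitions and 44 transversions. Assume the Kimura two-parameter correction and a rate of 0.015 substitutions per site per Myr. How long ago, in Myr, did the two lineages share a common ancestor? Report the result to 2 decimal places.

25.38

P = 22/138 ≈ 0.15942 and Q = 44/138 ≈ 0.318841.
Under the Kimura two-parameter model, d = −½ ln(1 − 2P − Q) − ¼ ln(1 − 2Q).
1 − 2P − Q = 0.362319, giving −½ ln(0.362319) = 0.507615.
1 − 2Q = 0.362318, giving −¼ ln(0.362318) = 0.253808.
d = 0.507615 + 0.253808 = 0.761423.
Under a molecular clock d = 2μt, so t = d/(2μ) = 0.761423 / (2 × 0.015) = 25.38 Myr.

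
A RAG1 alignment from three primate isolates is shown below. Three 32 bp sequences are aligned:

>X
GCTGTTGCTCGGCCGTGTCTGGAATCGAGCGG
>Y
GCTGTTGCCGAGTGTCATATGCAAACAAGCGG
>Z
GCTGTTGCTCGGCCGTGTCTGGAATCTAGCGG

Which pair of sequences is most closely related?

X–Y: 12/32 differ, p = 0.375, d = 0.520.
X–Z: 1/32 differ, p = 0.031, d = 0.032.
Y–Z: 12/32 differ, p = 0.375, d = 0.520.
The smallest distance is between X and Z.

X and Z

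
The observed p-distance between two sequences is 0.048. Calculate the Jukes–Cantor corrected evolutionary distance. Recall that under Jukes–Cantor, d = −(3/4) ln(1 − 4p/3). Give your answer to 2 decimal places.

0.05

d = −(3/4) ln(1 − 4p/3) = −0.75 ln(1 − 0.064) = −0.75 ln(0.936)
  = −0.75 × (-0.066140) = 0.049605 substitutions/site.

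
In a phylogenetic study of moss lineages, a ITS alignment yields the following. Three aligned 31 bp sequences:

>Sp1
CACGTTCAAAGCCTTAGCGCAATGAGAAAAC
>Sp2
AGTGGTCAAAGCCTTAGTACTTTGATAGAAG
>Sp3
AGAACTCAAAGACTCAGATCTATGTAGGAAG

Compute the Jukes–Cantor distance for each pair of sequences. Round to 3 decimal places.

d(Sp1,Sp2) = 0.481, d(Sp1,Sp3) = 0.777, d(Sp2,Sp3) = 0.481

Sp1–Sp2: 11/31 sites differ → p ≈ 0.354839, d = −0.75 ln(1 − 0.473119) = 0.480585 ≈ 0.481.
Sp1–Sp3: 15/31 sites differ → p ≈ 0.483871, d = −0.75 ln(1 − 0.645161) = 0.777068 ≈ 0.777.
Sp2–Sp3: 11/31 sites differ → p ≈ 0.354839, d = −0.75 ln(1 − 0.473119) = 0.480585 ≈ 0.481.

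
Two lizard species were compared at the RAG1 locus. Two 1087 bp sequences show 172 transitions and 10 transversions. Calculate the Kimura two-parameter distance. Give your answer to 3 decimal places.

P = 172/1087 ≈ 0.158234 and Q = 10/1087 ≈ 0.0092.
Under the Kimura two-parameter model, d = −½ ln(1 − 2P − Q) − ¼ ln(1 − 2Q).
1 − 2P − Q = 0.674332, giving −½ ln(0.674332) = 0.197016.
1 − 2Q = 0.9816, giving −¼ ln(0.9816) = 0.004643.
d = 0.197016 + 0.004643 = 0.201659.

0.202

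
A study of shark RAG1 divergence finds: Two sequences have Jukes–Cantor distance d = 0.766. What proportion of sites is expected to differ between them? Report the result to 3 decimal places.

p = (3/4)(1 − e^(−4d/3)) = 0.75 × (1 − e^(-1.021333)) = 0.75 × (1 − 0.360115) = 0.479914.

0.480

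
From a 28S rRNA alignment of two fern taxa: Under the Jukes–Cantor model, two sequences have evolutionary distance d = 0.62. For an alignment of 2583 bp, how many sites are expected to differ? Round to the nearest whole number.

Invert JC69: p = (3/4)(1 − e^(−4d/3)) = 0.75 × (1 − e^(-0.826667)) = 0.75 × (1 − 0.437505) = 0.421871.
Expected differing sites = pL ≈ 0.421871 × 2583 = 1089.692793 ≈ 1090.

1090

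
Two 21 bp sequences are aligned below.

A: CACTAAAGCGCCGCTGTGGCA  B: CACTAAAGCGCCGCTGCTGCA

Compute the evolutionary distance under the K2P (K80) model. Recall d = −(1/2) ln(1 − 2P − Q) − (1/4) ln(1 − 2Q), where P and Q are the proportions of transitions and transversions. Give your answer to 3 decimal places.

0.102

Of 21 sites, 1 differences are transitions and 1 are transversions, so P = 1/21 ≈ 0.047619 and Q = 1/21 ≈ 0.047619.
Under the Kimura two-parameter model, d = −½ ln(1 − 2P − Q) − ¼ ln(1 − 2Q).
1 − 2P − Q = 0.857143, giving −½ ln(0.857143) = 0.077075.
1 − 2Q = 0.904762, giving −¼ ln(0.904762) = 0.025021.
d = 0.077075 + 0.025021 = 0.102096.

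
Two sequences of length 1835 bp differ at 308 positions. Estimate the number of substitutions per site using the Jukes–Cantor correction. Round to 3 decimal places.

0.190

p = 308/1835 ≈ 0.167847.
d = −(3/4) ln(1 − 4p/3) = −0.75 ln(1 − 0.223796) = −0.75 ln(0.776204)
  = −0.75 × (-0.253340) = 0.190005 substitutions/site.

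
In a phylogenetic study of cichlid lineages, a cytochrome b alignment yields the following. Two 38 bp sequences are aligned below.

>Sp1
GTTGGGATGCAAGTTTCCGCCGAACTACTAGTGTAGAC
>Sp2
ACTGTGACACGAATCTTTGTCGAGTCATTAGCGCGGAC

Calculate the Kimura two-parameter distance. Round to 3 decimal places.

Of 38 sites, 17 differences are transitions and 1 are transversions, so P = 17/38 ≈ 0.447368 and Q = 1/38 ≈ 0.026316.
Under the Kimura two-parameter model, d = −½ ln(1 − 2P − Q) − ¼ ln(1 − 2Q).
1 − 2P − Q = 0.078948, giving −½ ln(0.078948) = 1.269483.
1 − 2Q = 0.947368, giving −¼ ln(0.947368) = 0.013517.
d = 1.269483 + 0.013517 = 1.283000.

1.283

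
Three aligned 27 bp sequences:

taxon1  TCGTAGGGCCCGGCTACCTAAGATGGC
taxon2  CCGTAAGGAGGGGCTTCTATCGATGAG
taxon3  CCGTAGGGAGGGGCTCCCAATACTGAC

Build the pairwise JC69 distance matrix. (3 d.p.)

taxon1–taxon2: 12/27 sites differ → p ≈ 0.444444, d = −0.75 ln(1 − 0.592592) = 0.673455 ≈ 0.673.
taxon1–taxon3: 10/27 sites differ → p ≈ 0.37037, d = −0.75 ln(1 − 0.493827) = 0.510658 ≈ 0.511.
taxon2–taxon3: 8/27 sites differ → p ≈ 0.296296, d = −0.75 ln(1 − 0.395061) = 0.376971 ≈ 0.377.

d(taxon1,taxon2) = 0.673, d(taxon1,taxon3) = 0.511, d(taxon2,taxon3) = 0.377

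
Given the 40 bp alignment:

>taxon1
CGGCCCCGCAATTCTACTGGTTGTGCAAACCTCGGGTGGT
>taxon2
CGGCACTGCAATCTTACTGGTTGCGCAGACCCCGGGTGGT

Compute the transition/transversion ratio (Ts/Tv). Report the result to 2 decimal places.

Transitions are A↔G and C↔T; transversions are all other mismatches.
Transitions: 6. Transversions: 1.
R = 6/1 = 6.00.

6.00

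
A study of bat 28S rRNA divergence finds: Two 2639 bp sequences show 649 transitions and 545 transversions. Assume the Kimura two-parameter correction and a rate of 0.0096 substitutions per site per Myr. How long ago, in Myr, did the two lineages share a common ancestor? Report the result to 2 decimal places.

38.15

P = 649/2639 ≈ 0.245926 and Q = 545/2639 ≈ 0.206518.
Under the Kimura two-parameter model, d = −½ ln(1 − 2P − Q) − ¼ ln(1 − 2Q).
1 − 2P − Q = 0.30163, giving −½ ln(0.30163) = 0.599277.
1 − 2Q = 0.586964, giving −¼ ln(0.586964) = 0.133198.
d = 0.599277 + 0.133198 = 0.732475.
Under a molecular clock d = 2μt, so t = d/(2μ) = 0.732475 / (2 × 0.0096) = 38.15 Myr.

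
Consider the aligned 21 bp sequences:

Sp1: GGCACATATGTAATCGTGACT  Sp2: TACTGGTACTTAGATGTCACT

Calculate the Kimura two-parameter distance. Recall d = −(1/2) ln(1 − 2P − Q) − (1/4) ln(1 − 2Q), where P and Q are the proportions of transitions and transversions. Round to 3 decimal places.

Of 21 sites, 5 differences are transitions and 6 are transversions, so P = 5/21 ≈ 0.238095 and Q = 6/21 ≈ 0.285714.
Under the Kimura two-parameter model, d = −½ ln(1 − 2P − Q) − ¼ ln(1 − 2Q).
1 − 2P − Q = 0.238096, giving −½ ln(0.238096) = 0.717541.
1 − 2Q = 0.428572, giving −¼ ln(0.428572) = 0.211824.
d = 0.717541 + 0.211824 = 0.929365.

0.929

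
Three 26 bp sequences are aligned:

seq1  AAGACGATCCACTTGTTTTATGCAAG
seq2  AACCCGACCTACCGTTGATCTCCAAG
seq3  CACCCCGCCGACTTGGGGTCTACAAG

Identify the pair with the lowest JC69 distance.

seq1–seq2: 11/26 differ, p = 0.423, d = 0.623.
seq1–seq3: 12/26 differ, p = 0.462, d = 0.717.
seq2–seq3: 10/26 differ, p = 0.385, d = 0.539.
The smallest distance is between seq2 and seq3.

seq2 and seq3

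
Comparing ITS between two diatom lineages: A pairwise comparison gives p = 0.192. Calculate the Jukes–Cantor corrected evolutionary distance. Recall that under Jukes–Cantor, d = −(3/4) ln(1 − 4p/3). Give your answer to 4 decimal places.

0.2218

d = −(3/4) ln(1 − 4p/3) = −0.75 ln(1 − 0.256) = −0.75 ln(0.744)
  = −0.75 × (-0.295714) = 0.221786 substitutions/site.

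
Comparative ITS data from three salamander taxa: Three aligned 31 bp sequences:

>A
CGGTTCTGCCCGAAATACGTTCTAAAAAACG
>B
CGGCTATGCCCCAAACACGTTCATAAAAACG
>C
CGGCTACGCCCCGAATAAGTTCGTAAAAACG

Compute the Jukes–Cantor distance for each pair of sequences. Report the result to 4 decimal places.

A–B: 6/31 sites differ → p ≈ 0.193548, d = −0.75 ln(1 − 0.258064) = 0.223869 ≈ 0.2239.
A–C: 8/31 sites differ → p ≈ 0.258065, d = −0.75 ln(1 − 0.344087) = 0.316295 ≈ 0.3163.
B–C: 5/31 sites differ → p ≈ 0.16129, d = −0.75 ln(1 − 0.215053) = 0.181604 ≈ 0.1816.

d(A,B) = 0.2239, d(A,C) = 0.3163, d(B,C) = 0.1816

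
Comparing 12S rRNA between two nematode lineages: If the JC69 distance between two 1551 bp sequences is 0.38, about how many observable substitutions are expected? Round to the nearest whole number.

462

Invert JC69: p = (3/4)(1 − e^(−4d/3)) = 0.75 × (1 − e^(-0.506667)) = 0.75 × (1 − 0.602500) = 0.298125.
Expected differing sites = pL ≈ 0.298125 × 1551 = 462.391875 ≈ 462.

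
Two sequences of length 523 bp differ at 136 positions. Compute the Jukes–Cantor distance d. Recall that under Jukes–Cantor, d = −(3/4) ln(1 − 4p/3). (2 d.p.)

p = 136/523 ≈ 0.260038.
d = −(3/4) ln(1 − 4p/3) = −0.75 ln(1 − 0.346717) = −0.75 ln(0.653283)
  = −0.75 × (-0.425745) = 0.319309 substitutions/site.

0.32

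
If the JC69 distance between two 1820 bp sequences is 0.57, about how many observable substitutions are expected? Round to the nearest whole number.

Invert JC69: p = (3/4)(1 − e^(−4d/3)) = 0.75 × (1 − e^(-0.76)) = 0.75 × (1 − 0.467666) = 0.399251.
Expected differing sites = pL ≈ 0.399251 × 1820 = 726.63682 ≈ 727.

727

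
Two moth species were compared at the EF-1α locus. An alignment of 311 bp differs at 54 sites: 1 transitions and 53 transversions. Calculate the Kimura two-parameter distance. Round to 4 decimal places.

0.2015

P = 1/311 ≈ 0.003215 and Q = 53/311 ≈ 0.170418.
Under the Kimura two-parameter model, d = −½ ln(1 − 2P − Q) − ¼ ln(1 − 2Q).
1 − 2P − Q = 0.823152, giving −½ ln(0.823152) = 0.097307.
1 − 2Q = 0.659164, giving −¼ ln(0.659164) = 0.104196.
d = 0.097307 + 0.104196 = 0.201503.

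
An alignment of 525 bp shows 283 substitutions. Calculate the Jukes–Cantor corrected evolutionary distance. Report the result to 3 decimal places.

0.951

p = 283/525 ≈ 0.539048.
d = −(3/4) ln(1 − 4p/3) = −0.75 ln(1 − 0.718731) = −0.75 ln(0.281269)
  = −0.75 × (-1.268444) = 0.951333 substitutions/site.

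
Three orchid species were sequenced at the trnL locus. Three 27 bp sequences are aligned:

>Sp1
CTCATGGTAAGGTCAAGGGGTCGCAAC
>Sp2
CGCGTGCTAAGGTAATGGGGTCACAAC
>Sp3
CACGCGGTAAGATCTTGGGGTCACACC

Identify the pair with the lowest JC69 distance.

Sp1 and Sp2

Sp1–Sp2: 6/27 differ, p = 0.222, d = 0.264.
Sp1–Sp3: 8/27 differ, p = 0.296, d = 0.377.
Sp2–Sp3: 7/27 differ, p = 0.259, d = 0.318.
The smallest distance is between Sp1 and Sp2.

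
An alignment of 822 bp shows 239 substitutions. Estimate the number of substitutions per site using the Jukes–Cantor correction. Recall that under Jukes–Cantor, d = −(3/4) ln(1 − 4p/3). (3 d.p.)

p = 239/822 ≈ 0.290754.
d = −(3/4) ln(1 − 4p/3) = −0.75 ln(1 − 0.387672) = −0.75 ln(0.612328)
  = −0.75 × (-0.490487) = 0.367865 substitutions/site.

0.368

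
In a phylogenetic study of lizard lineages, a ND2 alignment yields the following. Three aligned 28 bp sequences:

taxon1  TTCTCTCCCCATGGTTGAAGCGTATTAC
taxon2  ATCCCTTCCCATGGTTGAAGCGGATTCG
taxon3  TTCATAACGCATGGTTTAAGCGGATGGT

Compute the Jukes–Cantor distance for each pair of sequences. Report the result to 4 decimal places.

taxon1–taxon2: 6/28 sites differ → p ≈ 0.214286, d = −0.75 ln(1 − 0.285715) = 0.252355 ≈ 0.2524.
taxon1–taxon3: 10/28 sites differ → p ≈ 0.357143, d = −0.75 ln(1 − 0.476191) = 0.484971 ≈ 0.4850.
taxon2–taxon3: 10/28 sites differ → p ≈ 0.357143, d = −0.75 ln(1 − 0.476191) = 0.484971 ≈ 0.4850.

d(taxon1,taxon2) = 0.2524, d(taxon1,taxon3) = 0.4850, d(taxon2,taxon3) = 0.4850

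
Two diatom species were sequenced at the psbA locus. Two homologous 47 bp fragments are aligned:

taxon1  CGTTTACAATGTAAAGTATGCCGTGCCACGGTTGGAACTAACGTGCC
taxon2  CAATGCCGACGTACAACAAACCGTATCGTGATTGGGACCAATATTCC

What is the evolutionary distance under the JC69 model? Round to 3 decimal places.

0.679

The sequences differ at 21 of 47 sites, so p = 21/47 ≈ 0.446809.
d = −(3/4) ln(1 − 4p/3) = −0.75 ln(1 − 0.595745) = −0.75 ln(0.404255)
  = −0.75 × (-0.905709) = 0.679282 substitutions/site.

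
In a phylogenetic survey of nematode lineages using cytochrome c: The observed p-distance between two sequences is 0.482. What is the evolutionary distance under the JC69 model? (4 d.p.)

0.7718

d = −(3/4) ln(1 − 4p/3) = −0.75 ln(1 − 0.642667) = −0.75 ln(0.357333)
  = −0.75 × (-1.029087) = 0.771815 substitutions/site.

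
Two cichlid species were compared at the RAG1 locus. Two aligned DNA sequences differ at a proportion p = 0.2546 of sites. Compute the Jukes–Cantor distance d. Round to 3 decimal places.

d = −(3/4) ln(1 − 4p/3) = −0.75 ln(1 − 0.339467) = −0.75 ln(0.660533)
  = −0.75 × (-0.414708) = 0.311031 substitutions/site.

0.311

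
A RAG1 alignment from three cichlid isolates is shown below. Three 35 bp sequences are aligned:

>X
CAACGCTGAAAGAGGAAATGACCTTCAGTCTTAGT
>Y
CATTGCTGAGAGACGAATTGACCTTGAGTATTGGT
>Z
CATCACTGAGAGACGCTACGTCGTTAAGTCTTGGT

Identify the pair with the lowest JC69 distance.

X and Y

X–Y: 8/35 differ, p = 0.229, d = 0.273.
X–Z: 11/35 differ, p = 0.314, d = 0.407.
Y–Z: 10/35 differ, p = 0.286, d = 0.360.
The smallest distance is between X and Y.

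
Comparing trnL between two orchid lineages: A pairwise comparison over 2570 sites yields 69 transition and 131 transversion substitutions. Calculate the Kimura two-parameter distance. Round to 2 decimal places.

P = 69/2570 ≈ 0.026848 and Q = 131/2570 ≈ 0.050973.
Under the Kimura two-parameter model, d = −½ ln(1 − 2P − Q) − ¼ ln(1 − 2Q).
1 − 2P − Q = 0.895331, giving −½ ln(0.895331) = 0.055281.
1 − 2Q = 0.898054, giving −¼ ln(0.898054) = 0.026881.
d = 0.055281 + 0.026881 = 0.082162.

0.08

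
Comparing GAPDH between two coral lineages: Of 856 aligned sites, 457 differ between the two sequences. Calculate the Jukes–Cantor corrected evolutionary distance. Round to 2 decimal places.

0.93

p = 457/856 ≈ 0.533879.
d = −(3/4) ln(1 − 4p/3) = −0.75 ln(1 − 0.711839) = −0.75 ln(0.288161)
  = −0.75 × (-1.244236) = 0.933177 substitutions/site.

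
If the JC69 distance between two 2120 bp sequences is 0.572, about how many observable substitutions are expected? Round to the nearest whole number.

848

Invert JC69: p = (3/4)(1 − e^(−4d/3)) = 0.75 × (1 − e^(-0.762667)) = 0.75 × (1 − 0.466421) = 0.400184.
Expected differing sites = pL ≈ 0.400184 × 2120 = 848.39008 ≈ 848.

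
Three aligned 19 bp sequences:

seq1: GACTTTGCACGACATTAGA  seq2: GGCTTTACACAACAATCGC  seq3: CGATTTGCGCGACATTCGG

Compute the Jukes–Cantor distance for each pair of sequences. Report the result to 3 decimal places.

seq1–seq2: 6/19 sites differ → p ≈ 0.315789, d = −0.75 ln(1 − 0.421052) = 0.409907 ≈ 0.410.
seq1–seq3: 6/19 sites differ → p ≈ 0.315789, d = −0.75 ln(1 − 0.421052) = 0.409907 ≈ 0.410.
seq2–seq3: 7/19 sites differ → p ≈ 0.368421, d = −0.75 ln(1 − 0.491228) = 0.506816 ≈ 0.507.

d(seq1,seq2) = 0.410, d(seq1,seq3) = 0.410, d(seq2,seq3) = 0.507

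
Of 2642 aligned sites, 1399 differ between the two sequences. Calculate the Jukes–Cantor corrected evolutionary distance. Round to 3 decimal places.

0.918

p = 1399/2642 ≈ 0.529523.
d = −(3/4) ln(1 − 4p/3) = −0.75 ln(1 − 0.706031) = −0.75 ln(0.293969)
  = −0.75 × (-1.224281) = 0.918211 substitutions/site.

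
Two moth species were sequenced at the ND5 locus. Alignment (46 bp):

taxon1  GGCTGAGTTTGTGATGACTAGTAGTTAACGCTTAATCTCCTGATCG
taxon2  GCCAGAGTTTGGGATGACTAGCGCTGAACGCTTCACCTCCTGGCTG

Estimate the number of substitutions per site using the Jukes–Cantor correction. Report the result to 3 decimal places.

The sequences differ at 12 of 46 sites, so p = 12/46 ≈ 0.26087.
d = −(3/4) ln(1 − 4p/3) = −0.75 ln(1 − 0.347827) = −0.75 ln(0.652173)
  = −0.75 × (-0.427445) = 0.320584 substitutions/site.

0.321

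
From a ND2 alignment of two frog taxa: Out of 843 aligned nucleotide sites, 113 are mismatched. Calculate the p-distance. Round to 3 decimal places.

0.134

p = 113/843 = 0.134045… ≈ 0.134 (to 3 d.p.).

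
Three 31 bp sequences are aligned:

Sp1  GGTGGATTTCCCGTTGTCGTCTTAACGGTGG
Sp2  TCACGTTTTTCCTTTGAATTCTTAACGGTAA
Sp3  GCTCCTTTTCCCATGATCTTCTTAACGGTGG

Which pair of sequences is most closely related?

Sp1 and Sp3

Sp1–Sp2: 12/31 differ, p = 0.387, d = 0.544.
Sp1–Sp3: 8/31 differ, p = 0.258, d = 0.316.
Sp2–Sp3: 11/31 differ, p = 0.355, d = 0.481.
The smallest distance is between Sp1 and Sp3.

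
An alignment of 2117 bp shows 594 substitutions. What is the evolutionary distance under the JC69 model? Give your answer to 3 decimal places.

p = 594/2117 ≈ 0.280586.
d = −(3/4) ln(1 − 4p/3) = −0.75 ln(1 − 0.374115) = −0.75 ln(0.625885)
  = −0.75 × (-0.468589) = 0.351442 substitutions/site.

0.351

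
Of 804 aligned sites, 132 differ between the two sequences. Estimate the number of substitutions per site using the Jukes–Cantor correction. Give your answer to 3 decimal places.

p = 132/804 ≈ 0.164179.
d = −(3/4) ln(1 − 4p/3) = −0.75 ln(1 − 0.218905) = −0.75 ln(0.781095)
  = −0.75 × (-0.247058) = 0.185294 substitutions/site.

0.185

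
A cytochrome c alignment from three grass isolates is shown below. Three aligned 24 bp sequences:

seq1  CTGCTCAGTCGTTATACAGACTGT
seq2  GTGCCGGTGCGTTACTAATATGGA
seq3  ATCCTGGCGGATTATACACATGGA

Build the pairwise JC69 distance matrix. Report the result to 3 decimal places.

d(seq1,seq2) = 0.961, d(seq1,seq3) = 0.824, d(seq2,seq3) = 0.608

seq1–seq2: 13/24 sites differ → p ≈ 0.541667, d = −0.75 ln(1 − 0.722223) = 0.960702 ≈ 0.961.
seq1–seq3: 12/24 sites differ → p = 0.5, d = −0.75 ln(1 − 0.666667) = 0.823960 ≈ 0.824.
seq2–seq3: 10/24 sites differ → p ≈ 0.416667, d = −0.75 ln(1 − 0.555556) = 0.608198 ≈ 0.608.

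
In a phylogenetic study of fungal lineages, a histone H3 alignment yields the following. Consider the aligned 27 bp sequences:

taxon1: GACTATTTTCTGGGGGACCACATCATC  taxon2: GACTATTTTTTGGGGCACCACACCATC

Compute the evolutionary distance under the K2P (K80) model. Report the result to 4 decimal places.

Of 27 sites, 2 differences are transitions and 1 are transversions, so P = 2/27 ≈ 0.074074 and Q = 1/27 ≈ 0.037037.
Under the Kimura two-parameter model, d = −½ ln(1 − 2P − Q) − ¼ ln(1 − 2Q).
1 − 2P − Q = 0.814815, giving −½ ln(0.814815) = 0.102397.
1 − 2Q = 0.925926, giving −¼ ln(0.925926) = 0.019240.
d = 0.102397 + 0.019240 = 0.121637.

0.1216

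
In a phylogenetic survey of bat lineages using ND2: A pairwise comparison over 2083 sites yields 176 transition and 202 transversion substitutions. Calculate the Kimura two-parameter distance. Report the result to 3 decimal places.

0.209

P = 176/2083 ≈ 0.084494 and Q = 202/2083 ≈ 0.096976.
Under the Kimura two-parameter model, d = −½ ln(1 − 2P − Q) − ¼ ln(1 − 2Q).
1 − 2P − Q = 0.734036, giving −½ ln(0.734036) = 0.154599.
1 − 2Q = 0.806048, giving −¼ ln(0.806048) = 0.053903.
d = 0.154599 + 0.053903 = 0.208502.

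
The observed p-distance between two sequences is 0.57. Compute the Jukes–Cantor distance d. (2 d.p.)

1.07

d = −(3/4) ln(1 − 4p/3) = −0.75 ln(1 − 0.76) = −0.75 ln(0.24)
  = −0.75 × (-1.427116) = 1.070337 substitutions/site.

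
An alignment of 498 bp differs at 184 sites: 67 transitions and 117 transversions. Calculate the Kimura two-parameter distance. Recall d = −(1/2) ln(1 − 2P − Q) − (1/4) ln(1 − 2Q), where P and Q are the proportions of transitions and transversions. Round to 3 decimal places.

P = 67/498 ≈ 0.134538 and Q = 117/498 ≈ 0.23494.
Under the Kimura two-parameter model, d = −½ ln(1 − 2P − Q) − ¼ ln(1 − 2Q).
1 − 2P − Q = 0.495984, giving −½ ln(0.495984) = 0.350606.
1 − 2Q = 0.53012, giving −¼ ln(0.53012) = 0.158663.
d = 0.350606 + 0.158663 = 0.509269.

0.509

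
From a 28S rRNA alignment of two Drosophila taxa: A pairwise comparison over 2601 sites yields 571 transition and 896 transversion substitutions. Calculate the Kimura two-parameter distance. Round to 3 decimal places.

P = 571/2601 ≈ 0.219531 and Q = 896/2601 ≈ 0.344483.
Under the Kimura two-parameter model, d = −½ ln(1 − 2P − Q) − ¼ ln(1 − 2Q).
1 − 2P − Q = 0.216455, giving −½ ln(0.216455) = 0.765186.
1 − 2Q = 0.311034, giving −¼ ln(0.311034) = 0.291963.
d = 0.765186 + 0.291963 = 1.057149.

1.057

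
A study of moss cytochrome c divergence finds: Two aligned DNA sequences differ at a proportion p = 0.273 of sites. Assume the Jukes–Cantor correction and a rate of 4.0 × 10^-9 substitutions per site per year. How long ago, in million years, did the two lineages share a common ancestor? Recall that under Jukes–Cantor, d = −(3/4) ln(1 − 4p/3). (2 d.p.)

d = −(3/4) ln(1 − 4p/3) = −0.75 ln(1 − 0.364) = −0.75 ln(0.636)
  = −0.75 × (-0.452557) = 0.339418 substitutions/site.
Under a molecular clock d = 2μt, so t = d/(2μ) = 0.339418 / (2 × 4.0 × 10^-9) = 42.43 million years.

42.43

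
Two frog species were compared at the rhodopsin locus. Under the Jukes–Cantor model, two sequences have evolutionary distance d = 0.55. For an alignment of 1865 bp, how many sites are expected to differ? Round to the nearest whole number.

Invert JC69: p = (3/4)(1 − e^(−4d/3)) = 0.75 × (1 − e^(-0.733333)) = 0.75 × (1 − 0.480305) = 0.389771.
Expected differing sites = pL ≈ 0.389771 × 1865 = 726.922915 ≈ 727.

727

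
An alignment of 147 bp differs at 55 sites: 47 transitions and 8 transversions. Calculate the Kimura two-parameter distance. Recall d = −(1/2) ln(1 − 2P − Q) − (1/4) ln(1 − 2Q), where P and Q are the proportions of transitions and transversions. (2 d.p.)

P = 47/147 ≈ 0.319728 and Q = 8/147 ≈ 0.054422.
Under the Kimura two-parameter model, d = −½ ln(1 − 2P − Q) − ¼ ln(1 − 2Q).
1 − 2P − Q = 0.306122, giving −½ ln(0.306122) = 0.591886.
1 − 2Q = 0.891156, giving −¼ ln(0.891156) = 0.028809.
d = 0.591886 + 0.028809 = 0.620695.

0.62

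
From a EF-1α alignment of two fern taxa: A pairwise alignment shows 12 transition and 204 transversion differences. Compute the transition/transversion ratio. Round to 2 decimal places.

R = 12/204 = 0.058823… ≈ 0.06 (to 2 d.p.).

0.06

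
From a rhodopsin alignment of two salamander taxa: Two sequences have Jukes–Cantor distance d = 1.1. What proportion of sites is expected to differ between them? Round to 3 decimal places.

0.577

p = (3/4)(1 − e^(−4d/3)) = 0.75 × (1 − e^(-1.466667)) = 0.75 × (1 − 0.230693) = 0.576980.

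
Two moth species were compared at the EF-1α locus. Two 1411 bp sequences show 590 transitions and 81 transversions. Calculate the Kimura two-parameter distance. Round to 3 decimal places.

1.151

P = 590/1411 ≈ 0.418143 and Q = 81/1411 ≈ 0.057406.
Under the Kimura two-parameter model, d = −½ ln(1 − 2P − Q) − ¼ ln(1 − 2Q).
1 − 2P − Q = 0.106308, giving −½ ln(0.106308) = 1.120707.
1 − 2Q = 0.885188, giving −¼ ln(0.885188) = 0.030489.
d = 1.120707 + 0.030489 = 1.151196.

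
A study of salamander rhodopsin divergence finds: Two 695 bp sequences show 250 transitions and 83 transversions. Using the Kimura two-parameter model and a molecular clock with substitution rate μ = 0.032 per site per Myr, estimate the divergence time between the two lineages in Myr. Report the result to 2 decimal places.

P = 250/695 ≈ 0.359712 and Q = 83/695 ≈ 0.119424.
Under the Kimura two-parameter model, d = −½ ln(1 − 2P − Q) − ¼ ln(1 − 2Q).
1 − 2P − Q = 0.161152, giving −½ ln(0.161152) = 0.912704.
1 − 2Q = 0.761152, giving −¼ ln(0.761152) = 0.068231.
d = 0.912704 + 0.068231 = 0.980935.
Under a molecular clock d = 2μt, so t = d/(2μ) = 0.980935 / (2 × 0.032) = 15.33 Myr.

15.33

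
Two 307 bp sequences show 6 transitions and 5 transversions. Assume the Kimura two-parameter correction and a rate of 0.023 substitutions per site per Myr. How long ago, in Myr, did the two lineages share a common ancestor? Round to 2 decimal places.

0.80

P = 6/307 ≈ 0.019544 and Q = 5/307 ≈ 0.016287.
Under the Kimura two-parameter model, d = −½ ln(1 − 2P − Q) − ¼ ln(1 − 2Q).
1 − 2P − Q = 0.944625, giving −½ ln(0.944625) = 0.028484.
1 − 2Q = 0.967426, giving −¼ ln(0.967426) = 0.008279.
d = 0.028484 + 0.008279 = 0.036763.
Under a molecular clock d = 2μt, so t = d/(2μ) = 0.036763 / (2 × 0.023) = 0.80 Myr.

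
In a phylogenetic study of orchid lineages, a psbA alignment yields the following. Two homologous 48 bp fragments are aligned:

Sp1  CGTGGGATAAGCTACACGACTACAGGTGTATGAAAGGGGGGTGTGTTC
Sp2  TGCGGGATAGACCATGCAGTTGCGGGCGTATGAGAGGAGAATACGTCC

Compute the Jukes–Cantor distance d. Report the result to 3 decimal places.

The sequences differ at 20 of 48 sites, so p = 20/48 ≈ 0.416667.
d = −(3/4) ln(1 − 4p/3) = −0.75 ln(1 − 0.555556) = −0.75 ln(0.444444)
  = −0.75 × (-0.810931) = 0.608198 substitutions/site.

0.608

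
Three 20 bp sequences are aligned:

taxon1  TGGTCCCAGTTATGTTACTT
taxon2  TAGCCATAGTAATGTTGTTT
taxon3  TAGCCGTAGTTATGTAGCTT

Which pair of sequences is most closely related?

taxon1–taxon2: 7/20 differ, p = 0.350, d = 0.471.
taxon1–taxon3: 6/20 differ, p = 0.300, d = 0.383.
taxon2–taxon3: 4/20 differ, p = 0.200, d = 0.233.
The smallest distance is between taxon2 and taxon3.

taxon2 and taxon3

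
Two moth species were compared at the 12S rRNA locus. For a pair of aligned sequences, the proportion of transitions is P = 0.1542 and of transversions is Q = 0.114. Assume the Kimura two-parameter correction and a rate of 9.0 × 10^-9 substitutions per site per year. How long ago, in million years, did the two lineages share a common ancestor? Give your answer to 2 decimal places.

18.84

Under the Kimura two-parameter model, d = −½ ln(1 − 2P − Q) − ¼ ln(1 − 2Q).
1 − 2P − Q = 0.5776, giving −½ ln(0.5776) = 0.274437.
1 − 2Q = 0.772, giving −¼ ln(0.772) = 0.064693.
d = 0.274437 + 0.064693 = 0.339130.
Under a molecular clock d = 2μt, so t = d/(2μ) = 0.339130 / (2 × 9.0 × 10^-9) = 18.84 million years.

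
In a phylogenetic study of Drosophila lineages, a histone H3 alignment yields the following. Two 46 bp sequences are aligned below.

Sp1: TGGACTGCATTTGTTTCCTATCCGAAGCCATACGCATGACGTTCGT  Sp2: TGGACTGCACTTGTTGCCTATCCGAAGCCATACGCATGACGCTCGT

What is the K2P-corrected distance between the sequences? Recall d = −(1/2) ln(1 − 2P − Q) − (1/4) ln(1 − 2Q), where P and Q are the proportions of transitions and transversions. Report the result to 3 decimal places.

Of 46 sites, 2 differences are transitions and 1 are transversions, so P = 2/46 ≈ 0.043478 and Q = 1/46 ≈ 0.021739.
Under the Kimura two-parameter model, d = −½ ln(1 − 2P − Q) − ¼ ln(1 − 2Q).
1 − 2P − Q = 0.891305, giving −½ ln(0.891305) = 0.057534.
1 − 2Q = 0.956522, giving −¼ ln(0.956522) = 0.011113.
d = 0.057534 + 0.011113 = 0.068647.

0.069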